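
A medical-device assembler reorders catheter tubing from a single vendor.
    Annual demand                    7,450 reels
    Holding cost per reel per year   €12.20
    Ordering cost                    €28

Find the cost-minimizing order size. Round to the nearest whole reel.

185 reels

Q* = √(2·D·S / H) = √(2·7,450·28 / 12.2) = √34,196.7 ≈ 184.92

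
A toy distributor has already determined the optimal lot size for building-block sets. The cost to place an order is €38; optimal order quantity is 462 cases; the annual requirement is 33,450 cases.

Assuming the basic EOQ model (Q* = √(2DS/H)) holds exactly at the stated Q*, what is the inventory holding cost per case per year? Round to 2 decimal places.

From Q* = √(2DS/H) ⇒ Q*² = 2DS/H.
H = 2DS / Q² = 2 × 33,450 × 38 / 462² = 11.9104

€11.91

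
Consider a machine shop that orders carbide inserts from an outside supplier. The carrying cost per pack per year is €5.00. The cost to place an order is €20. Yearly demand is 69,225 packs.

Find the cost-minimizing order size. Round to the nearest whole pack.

2DS/H = 2·69,225·20/5 = 553,800.00
EOQ = √553,800.00 ≈ 744.18

744 packs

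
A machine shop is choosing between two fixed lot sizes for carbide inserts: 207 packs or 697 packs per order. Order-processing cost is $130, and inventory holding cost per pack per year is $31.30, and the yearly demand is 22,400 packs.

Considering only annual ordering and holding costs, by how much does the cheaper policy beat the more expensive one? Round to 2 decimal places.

$2,221.23

TC(Q) = (D/Q)S + (Q/2)H
TC(207) = (22,400/207)×130 + (207/2)×31.3 = $17,307.18
TC(697) = (22,400/697)×130 + (697/2)×31.3 = $15,085.96
Lots of 697 are cheaper by $2,221.23.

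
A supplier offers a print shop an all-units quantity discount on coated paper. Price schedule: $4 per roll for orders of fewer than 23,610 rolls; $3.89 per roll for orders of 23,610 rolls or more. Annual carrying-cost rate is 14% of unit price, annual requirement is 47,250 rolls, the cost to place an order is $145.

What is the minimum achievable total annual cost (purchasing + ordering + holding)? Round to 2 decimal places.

$190,521.69

H₁ = 14%×$4 = $0.5600;  H₂ = 14%×$3.89 = $0.5446
EOQ₁ = √(2×47,250×145/0.5600) = 4,946.59  (< 23,610, feasible at tier 1)
EOQ₂ = √(2×47,250×145/0.5446) = 5,016.04  (< 23,610 → use Q = 23,610 at tier-2 price)
TC(tier 1 (EOQ₁), Q≈4,946.6) = $191,770.09
TC(tier 2, Q≈23,610.0) = $190,521.69
Minimum at tier 2: $190,521.69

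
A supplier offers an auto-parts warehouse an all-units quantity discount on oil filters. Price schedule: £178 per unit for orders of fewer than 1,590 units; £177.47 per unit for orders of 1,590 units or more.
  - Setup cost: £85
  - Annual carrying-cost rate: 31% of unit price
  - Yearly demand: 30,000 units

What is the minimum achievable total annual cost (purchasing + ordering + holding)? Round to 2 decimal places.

£5,356,775.52

H₁ = 31%×£178 = £55.1800;  H₂ = 31%×£177.47 = £55.0157
EOQ₁ = √(2×30,000×85/55.1800) = 304.01  (< 1,590, feasible at tier 1)
EOQ₂ = √(2×30,000×85/55.0157) = 304.47  (< 1,590 → use Q = 1,590 at tier-2 price)
TC(tier 1 (EOQ₁), Q≈304.0) = £5,356,775.52
TC(tier 2, Q≈1,590.0) = £5,369,441.26
Minimum at tier 1 (EOQ₁): £5,356,775.52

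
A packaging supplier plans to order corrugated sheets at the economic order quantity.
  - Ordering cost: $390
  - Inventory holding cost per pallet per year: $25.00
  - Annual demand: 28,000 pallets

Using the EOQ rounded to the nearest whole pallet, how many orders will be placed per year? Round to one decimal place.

29.9 orders per year

Q* = √(2·D·S / H) = √(2·28,000·390 / 25) = √873,600.0 ≈ 934.67 → Q = 935
Orders per year = D/Q = 28,000 / 935 = 29.947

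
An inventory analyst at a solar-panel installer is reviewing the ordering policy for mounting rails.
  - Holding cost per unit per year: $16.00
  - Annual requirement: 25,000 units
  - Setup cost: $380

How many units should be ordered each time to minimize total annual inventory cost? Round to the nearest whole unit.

1,090 units

Q* = √(2·D·S / H) = √(2·25,000·380 / 16) = √1,187,500.0 ≈ 1,089.72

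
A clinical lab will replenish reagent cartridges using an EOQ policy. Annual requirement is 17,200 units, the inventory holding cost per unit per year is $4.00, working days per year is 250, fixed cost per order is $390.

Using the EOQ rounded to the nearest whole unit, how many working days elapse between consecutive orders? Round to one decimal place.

26.6 days

EOQ = √(2DS/H) = √(2 × 17,200 × 390 / 4)
    = √(3,354,000.00) ≈ 1,831.39 → Q = 1,831 units
T = Q/D × 250 days = 1,831/17,200 × 250 = 26.613 days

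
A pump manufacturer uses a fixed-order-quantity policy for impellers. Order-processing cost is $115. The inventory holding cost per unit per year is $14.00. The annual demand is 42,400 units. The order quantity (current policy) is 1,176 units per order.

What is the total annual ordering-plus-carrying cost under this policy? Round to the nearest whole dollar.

Orders/yr = 42,400/1,176 = 36.054; ordering cost = 36.054 × $115 = $4,146.26
Average inventory = 1,176/2 = 588; holding cost = 588 × $14 = $8,232.00
Total = $4,146.26 + $8,232.00 = $12,378.26

$12,378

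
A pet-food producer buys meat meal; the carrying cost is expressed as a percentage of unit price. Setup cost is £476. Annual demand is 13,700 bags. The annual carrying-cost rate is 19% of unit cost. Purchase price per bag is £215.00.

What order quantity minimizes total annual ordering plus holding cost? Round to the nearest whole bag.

Holding cost per bag per year: H = 19% × £215 = £40.8500
2DS/H = 2·13,700·476/40.85 = 319,275.40
EOQ = √319,275.40 ≈ 565.04

565 bags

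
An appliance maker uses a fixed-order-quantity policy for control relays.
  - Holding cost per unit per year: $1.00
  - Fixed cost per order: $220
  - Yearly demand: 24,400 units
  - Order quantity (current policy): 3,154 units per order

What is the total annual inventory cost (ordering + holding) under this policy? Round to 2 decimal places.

$3,278.97

Annual ordering cost = (D/Q)·S = (24,400/3,154) × 220 = $1,701.97
Annual holding cost  = (Q/2)·H = (3,154/2) × 1 = $1,577.00
Total = $1,701.97 + $1,577.00 = $3,278.97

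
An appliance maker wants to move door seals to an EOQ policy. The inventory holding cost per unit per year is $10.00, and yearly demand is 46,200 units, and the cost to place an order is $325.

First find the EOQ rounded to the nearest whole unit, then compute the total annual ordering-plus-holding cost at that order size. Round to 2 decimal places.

$17,329.17

2DS/H = 2·46,200·325/10 = 3,003,000.00
EOQ = √3,003,000.00 ≈ 1,732.92 → Q = 1,733 units
Orders/yr = 46,200/1,733 = 26.659; ordering cost = 26.659 × $325 = $8,664.17
Average inventory = 1,733/2 = 866.5; holding cost = 866.5 × $10 = $8,665.00
Total = $8,664.17 + $8,665.00 = $17,329.17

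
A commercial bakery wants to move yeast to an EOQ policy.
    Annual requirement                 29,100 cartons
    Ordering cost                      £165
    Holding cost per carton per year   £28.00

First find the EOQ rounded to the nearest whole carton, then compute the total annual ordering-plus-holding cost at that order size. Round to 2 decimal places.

£16,397.69

Optimal lot size Q* = (2 × 29,100 × £165 / £28)^½ ≈ 585.63 → Q = 586 cartons
Annual ordering cost = (D/Q)·S = (29,100/586) × 165 = £8,193.69
Annual holding cost  = (Q/2)·H = (586/2) × 28 = £8,204.00
Total = £8,193.69 + £8,204.00 = £16,397.69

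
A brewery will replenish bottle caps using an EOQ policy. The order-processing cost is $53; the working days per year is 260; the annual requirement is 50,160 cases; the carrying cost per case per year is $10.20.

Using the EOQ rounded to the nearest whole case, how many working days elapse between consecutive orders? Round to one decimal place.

EOQ = √(2DS/H) = √(2 × 50,160 × 53 / 10.2)
    = √(521,270.59) ≈ 721.99 → Q = 722 cases
Cycle time = (working days × Q)/D = (260 × 722) / 50,160 = 3.742 days

3.7 days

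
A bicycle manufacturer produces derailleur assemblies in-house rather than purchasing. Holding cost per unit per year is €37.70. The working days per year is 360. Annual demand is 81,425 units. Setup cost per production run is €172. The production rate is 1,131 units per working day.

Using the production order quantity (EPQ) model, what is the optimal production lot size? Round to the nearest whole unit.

Daily demand d = 81,425/360 = 226.181; p = 1131; 1 − d/p = 0.80002
EPQ = √(2DS / (H(1 − d/p)))
    = √(2 × 81,425 × 172 / (37.7 × 0.80002)) ≈ 963.69

964 units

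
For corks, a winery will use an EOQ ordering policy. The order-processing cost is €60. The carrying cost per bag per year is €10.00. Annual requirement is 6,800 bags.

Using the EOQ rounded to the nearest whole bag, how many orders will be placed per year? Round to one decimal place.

Optimal lot size Q* = (2 × 6,800 × €60 / €10)^½ ≈ 285.66 → Q = 286
N = D/Q = 6,800/286 ≈ 23.776 orders/yr

23.8 orders per year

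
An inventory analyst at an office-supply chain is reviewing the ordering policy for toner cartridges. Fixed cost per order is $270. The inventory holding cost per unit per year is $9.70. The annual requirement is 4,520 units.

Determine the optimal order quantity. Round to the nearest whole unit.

Optimal lot size Q* = (2 × 4,520 × $270 / $9.7)^½ ≈ 501.63

502 units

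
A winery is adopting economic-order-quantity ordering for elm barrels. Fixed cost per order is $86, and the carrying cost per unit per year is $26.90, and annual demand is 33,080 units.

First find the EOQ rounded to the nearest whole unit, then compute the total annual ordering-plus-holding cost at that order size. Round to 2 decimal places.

Optimal lot size Q* = (2 × 33,080 × $86 / $26.9)^½ ≈ 459.91 → Q = 460 units
Ordering: D/Q × S = 33,080/460 × $86 = $6,184.52
Holding:  Q/2 × H = 460/2 × $26.9 = $6,187.00
Total = $6,184.52 + $6,187.00 = $12,371.52

$12,371.52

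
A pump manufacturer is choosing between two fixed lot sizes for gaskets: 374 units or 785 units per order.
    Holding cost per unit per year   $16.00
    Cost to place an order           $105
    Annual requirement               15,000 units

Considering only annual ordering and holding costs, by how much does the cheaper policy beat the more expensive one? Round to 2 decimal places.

$1,083.14

Annual cost at Q: ordering D·S/Q plus holding Q·H/2.
TC(374) = (15,000/374)×105 + (374/2)×16 = $7,203.23
TC(785) = (15,000/785)×105 + (785/2)×16 = $8,286.37
Lots of 374 are cheaper by $1,083.14.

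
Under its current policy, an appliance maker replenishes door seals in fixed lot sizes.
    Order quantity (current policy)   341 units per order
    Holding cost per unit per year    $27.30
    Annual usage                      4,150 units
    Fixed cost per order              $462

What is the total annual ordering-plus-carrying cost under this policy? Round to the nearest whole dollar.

$10,277

Ordering: D/Q × S = 4,150/341 × $462 = $5,622.58
Holding:  Q/2 × H = 341/2 × $27.3 = $4,654.65
Total = $5,622.58 + $4,654.65 = $10,277.23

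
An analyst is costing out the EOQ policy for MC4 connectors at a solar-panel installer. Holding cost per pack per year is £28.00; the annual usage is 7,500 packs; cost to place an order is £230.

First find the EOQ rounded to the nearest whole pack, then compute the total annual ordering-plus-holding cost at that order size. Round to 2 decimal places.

2DS/H = 2·7,500·230/28 = 123,214.29
EOQ = √123,214.29 ≈ 351.02 → Q = 351 packs
Orders/yr = 7,500/351 = 21.368; ordering cost = 21.368 × £230 = £4,914.53
Average inventory = 351/2 = 175.5; holding cost = 175.5 × £28 = £4,914.00
Total = £4,914.53 + £4,914.00 = £9,828.53

£9,828.53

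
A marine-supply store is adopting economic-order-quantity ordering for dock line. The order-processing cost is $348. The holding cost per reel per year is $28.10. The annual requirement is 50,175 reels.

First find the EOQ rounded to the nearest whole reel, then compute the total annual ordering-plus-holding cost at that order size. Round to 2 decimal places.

$31,325.75

EOQ = √(2DS/H) = √(2 × 50,175 × 348 / 28.1)
    = √(1,242,768.68) ≈ 1,114.80 → Q = 1,115 reels
Annual ordering cost = (D/Q)·S = (50,175/1,115) × 348 = $15,660.00
Annual holding cost  = (Q/2)·H = (1,115/2) × 28.1 = $15,665.75
Total = $15,660.00 + $15,665.75 = $31,325.75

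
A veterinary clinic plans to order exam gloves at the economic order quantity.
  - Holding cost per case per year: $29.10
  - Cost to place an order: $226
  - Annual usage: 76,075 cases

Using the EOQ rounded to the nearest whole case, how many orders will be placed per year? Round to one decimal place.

Q* = √(2·D·S / H) = √(2·76,075·226 / 29.1) = √1,181,646.0 ≈ 1,087.04 → Q = 1,087
Orders per year = D/Q = 76,075 / 1,087 = 69.986

70.0 orders per year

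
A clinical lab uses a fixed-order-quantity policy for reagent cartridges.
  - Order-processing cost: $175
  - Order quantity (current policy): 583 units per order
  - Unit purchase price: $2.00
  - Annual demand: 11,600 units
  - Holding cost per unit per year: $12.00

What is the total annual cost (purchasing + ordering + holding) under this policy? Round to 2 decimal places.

$30,179.99

Annual ordering cost = (D/Q)·S = (11,600/583) × 175 = $3,481.99
Annual holding cost  = (Q/2)·H = (583/2) × 12 = $3,498.00
Purchase cost = D·C = 11,600 × 2 = $23,200.00
Total = $3,481.99 + $3,498.00 + $23,200.00 = $30,179.99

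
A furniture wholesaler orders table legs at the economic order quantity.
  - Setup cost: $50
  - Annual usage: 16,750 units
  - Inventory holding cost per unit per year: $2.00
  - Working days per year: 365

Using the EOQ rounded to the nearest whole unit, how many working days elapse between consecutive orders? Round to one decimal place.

19.9 days

2DS/H = 2·16,750·50/2 = 837,500.00
EOQ = √837,500.00 ≈ 915.15 → Q = 915 units
T = Q/D × 365 days = 915/16,750 × 365 = 19.939 days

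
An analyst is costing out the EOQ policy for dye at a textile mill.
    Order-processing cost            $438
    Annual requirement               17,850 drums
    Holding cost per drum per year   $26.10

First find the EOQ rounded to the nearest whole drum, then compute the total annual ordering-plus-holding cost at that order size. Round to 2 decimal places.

$20,201.86

EOQ = √(2DS/H) = √(2 × 17,850 × 438 / 26.1)
    = √(599,103.45) ≈ 774.02 → Q = 774 drums
Orders/yr = 17,850/774 = 23.062; ordering cost = 23.062 × $438 = $10,101.16
Average inventory = 774/2 = 387; holding cost = 387 × $26.1 = $10,100.70
Total = $10,101.16 + $10,100.70 = $20,201.86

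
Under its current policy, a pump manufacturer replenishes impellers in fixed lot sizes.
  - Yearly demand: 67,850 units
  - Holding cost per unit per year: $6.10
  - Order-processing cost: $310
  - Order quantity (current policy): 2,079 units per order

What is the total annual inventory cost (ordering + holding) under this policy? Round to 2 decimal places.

Orders/yr = 67,850/2,079 = 32.636; ordering cost = 32.636 × $310 = $10,117.12
Average inventory = 2,079/2 = 1039.5; holding cost = 1039.5 × $6.1 = $6,340.95
Total = $10,117.12 + $6,340.95 = $16,458.07

$16,458.07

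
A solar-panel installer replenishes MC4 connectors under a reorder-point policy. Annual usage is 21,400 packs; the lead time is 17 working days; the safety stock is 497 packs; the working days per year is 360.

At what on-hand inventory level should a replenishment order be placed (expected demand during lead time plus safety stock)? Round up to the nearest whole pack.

Daily demand d = 21,400 / 360 = 59.444 packs/day
Demand during lead time = 59.444 × 17 = 1,010.56
Reorder point = 1,010.56 + 497 = 1,507.56 → round up

1,508 packs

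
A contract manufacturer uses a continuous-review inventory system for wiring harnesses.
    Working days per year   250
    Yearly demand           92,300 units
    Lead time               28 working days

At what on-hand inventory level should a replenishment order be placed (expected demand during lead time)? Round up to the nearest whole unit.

Daily demand d = 92,300 / 250 = 369.200 units/day
Demand during lead time = 369.200 × 28 = 10,337.60
Reorder point = 10,337.60 → round up

10,338 units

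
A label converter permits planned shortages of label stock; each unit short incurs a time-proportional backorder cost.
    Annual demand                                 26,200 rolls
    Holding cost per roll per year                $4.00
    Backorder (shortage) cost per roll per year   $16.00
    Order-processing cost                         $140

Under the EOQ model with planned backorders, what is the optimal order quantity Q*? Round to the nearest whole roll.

Q* = √(2DS/H) · √((H + b)/b)
   = √(2 × 26,200 × 140 / 4) · √((4 + 16) / 16)
   = 1,354.253 × 1.1180 ≈ 1,514.10

1,514 rolls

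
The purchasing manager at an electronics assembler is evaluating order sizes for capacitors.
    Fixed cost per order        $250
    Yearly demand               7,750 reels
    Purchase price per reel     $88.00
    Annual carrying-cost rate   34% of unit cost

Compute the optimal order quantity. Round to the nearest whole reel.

H = i·C = 0.34 × $88 = $29.9200 per reel-year
EOQ = √(2DS/H) = √(2 × 7,750 × 250 / 29.92)
    = √(129,512.03) ≈ 359.88

360 reels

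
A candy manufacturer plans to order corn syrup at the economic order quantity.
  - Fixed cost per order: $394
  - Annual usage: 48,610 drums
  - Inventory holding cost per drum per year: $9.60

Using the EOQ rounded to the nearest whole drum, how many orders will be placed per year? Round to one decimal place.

2DS/H = 2·48,610·394/9.6 = 3,990,070.83
EOQ = √3,990,070.83 ≈ 1,997.52 → Q = 1,998
N = D/Q = 48,610/1,998 ≈ 24.329 orders/yr

24.3 orders per year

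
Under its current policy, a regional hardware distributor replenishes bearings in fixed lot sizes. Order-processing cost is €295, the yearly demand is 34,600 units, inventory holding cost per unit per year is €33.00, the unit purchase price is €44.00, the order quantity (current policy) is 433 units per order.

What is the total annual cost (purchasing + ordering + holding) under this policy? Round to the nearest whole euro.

€1,553,117

Ordering: D/Q × S = 34,600/433 × €295 = €23,572.75
Holding:  Q/2 × H = 433/2 × €33 = €7,144.50
Purchase cost = D·C = 34,600 × 44 = €1,522,400.00
Total = €23,572.75 + €7,144.50 + €1,522,400.00 = €1,553,117.25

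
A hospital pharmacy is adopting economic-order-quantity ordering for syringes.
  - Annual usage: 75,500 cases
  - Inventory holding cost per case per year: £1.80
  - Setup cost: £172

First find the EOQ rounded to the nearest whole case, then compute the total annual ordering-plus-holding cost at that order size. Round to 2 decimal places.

£6,837.37

EOQ = √(2DS/H) = √(2 × 75,500 × 172 / 1.8)
    = √(14,428,888.89) ≈ 3,798.54 → Q = 3,799 cases
Orders/yr = 75,500/3,799 = 19.874; ordering cost = 19.874 × £172 = £3,418.27
Average inventory = 3,799/2 = 1899.5; holding cost = 1899.5 × £1.8 = £3,419.10
Total = £3,418.27 + £3,419.10 = £6,837.37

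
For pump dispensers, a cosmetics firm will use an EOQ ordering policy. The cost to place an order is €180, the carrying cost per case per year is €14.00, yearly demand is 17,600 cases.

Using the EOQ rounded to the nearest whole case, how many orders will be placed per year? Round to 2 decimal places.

2DS/H = 2·17,600·180/14 = 452,571.43
EOQ = √452,571.43 ≈ 672.73 → Q = 673
N = D/Q = 17,600/673 ≈ 26.152 orders/yr

26.15 orders per year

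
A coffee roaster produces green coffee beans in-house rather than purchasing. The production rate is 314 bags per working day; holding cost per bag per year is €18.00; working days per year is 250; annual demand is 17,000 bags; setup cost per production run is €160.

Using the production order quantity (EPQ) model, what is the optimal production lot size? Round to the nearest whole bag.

621 bags

d = 17,000/250 = 68.0000 bags/day;  effective holding cost H(1 − d/p) = 18·(1 − 68.0000/314) = 14.10191
Q* = √(2DS / H_eff) = √(2·17,000·160 / 14.10191) ≈ 621.10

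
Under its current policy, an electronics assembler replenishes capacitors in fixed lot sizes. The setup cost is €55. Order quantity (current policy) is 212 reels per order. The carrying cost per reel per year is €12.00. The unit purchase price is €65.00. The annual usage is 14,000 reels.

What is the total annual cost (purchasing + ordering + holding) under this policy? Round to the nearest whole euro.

€914,904

Annual ordering cost = (D/Q)·S = (14,000/212) × 55 = €3,632.08
Annual holding cost  = (Q/2)·H = (212/2) × 12 = €1,272.00
Purchase cost = D·C = 14,000 × 65 = €910,000.00
Total = €3,632.08 + €1,272.00 + €910,000.00 = €914,904.08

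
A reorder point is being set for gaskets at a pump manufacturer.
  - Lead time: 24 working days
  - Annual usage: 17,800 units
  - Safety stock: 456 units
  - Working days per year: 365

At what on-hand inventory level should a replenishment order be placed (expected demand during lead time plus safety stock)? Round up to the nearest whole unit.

1,627 units

Daily demand d = 17,800 / 365 = 48.767 units/day
Demand during lead time = 48.767 × 24 = 1,170.41
Reorder point = 1,170.41 + 456 = 1,626.41 → round up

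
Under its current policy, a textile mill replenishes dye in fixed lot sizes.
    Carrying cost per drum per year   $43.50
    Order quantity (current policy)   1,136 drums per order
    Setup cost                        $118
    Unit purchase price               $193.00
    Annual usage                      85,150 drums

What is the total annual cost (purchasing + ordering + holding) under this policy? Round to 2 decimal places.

$16,467,502.81

Annual ordering cost = (D/Q)·S = (85,150/1,136) × 118 = $8,844.81
Annual holding cost  = (Q/2)·H = (1,136/2) × 43.5 = $24,708.00
Purchase cost = D·C = 85,150 × 193 = $16,433,950.00
Total = $8,844.81 + $24,708.00 + $16,433,950.00 = $16,467,502.81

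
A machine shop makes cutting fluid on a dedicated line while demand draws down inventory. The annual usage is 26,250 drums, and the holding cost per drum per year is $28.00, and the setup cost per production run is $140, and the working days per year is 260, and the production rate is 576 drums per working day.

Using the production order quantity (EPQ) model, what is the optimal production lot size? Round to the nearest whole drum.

564 drums

d = 26,250/260 = 100.9615 drums/day;  effective holding cost H(1 − d/p) = 28·(1 − 100.9615/576) = 23.09215
Q* = √(2DS / H_eff) = √(2·26,250·140 / 23.09215) ≈ 564.17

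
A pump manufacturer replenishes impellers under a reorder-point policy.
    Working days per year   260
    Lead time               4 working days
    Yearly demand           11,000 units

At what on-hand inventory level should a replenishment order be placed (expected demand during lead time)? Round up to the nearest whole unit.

170 units

Daily demand d = 11,000 / 260 = 42.308 units/day
Demand during lead time = 42.308 × 4 = 169.23
Reorder point = 169.23 → round up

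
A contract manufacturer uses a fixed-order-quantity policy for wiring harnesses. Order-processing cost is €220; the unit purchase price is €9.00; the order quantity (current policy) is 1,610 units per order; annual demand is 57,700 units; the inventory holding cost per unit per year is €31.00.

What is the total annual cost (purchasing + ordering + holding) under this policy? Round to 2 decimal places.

€552,139.47

Ordering: D/Q × S = 57,700/1,610 × €220 = €7,884.47
Holding:  Q/2 × H = 1,610/2 × €31 = €24,955.00
Purchase cost = D·C = 57,700 × 9 = €519,300.00
Total = €7,884.47 + €24,955.00 + €519,300.00 = €552,139.47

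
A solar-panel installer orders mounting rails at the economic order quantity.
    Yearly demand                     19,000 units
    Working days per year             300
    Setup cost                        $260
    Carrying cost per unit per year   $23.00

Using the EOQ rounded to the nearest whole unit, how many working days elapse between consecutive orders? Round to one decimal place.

2DS/H = 2·19,000·260/23 = 429,565.22
EOQ = √429,565.22 ≈ 655.41 → Q = 655 units
Cycle time = (working days × Q)/D = (300 × 655) / 19,000 = 10.342 days

10.3 days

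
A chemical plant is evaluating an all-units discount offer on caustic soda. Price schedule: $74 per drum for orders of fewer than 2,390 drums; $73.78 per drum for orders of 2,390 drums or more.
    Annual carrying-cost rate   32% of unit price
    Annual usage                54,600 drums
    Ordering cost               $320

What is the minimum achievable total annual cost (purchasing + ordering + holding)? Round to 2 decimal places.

H₁ = 32%×$74 = $23.6800;  H₂ = 32%×$73.78 = $23.6096
EOQ₁ = √(2×54,600×320/23.6800) = 1,214.77  (< 2,390, feasible at tier 1)
EOQ₂ = √(2×54,600×320/23.6096) = 1,216.58  (< 2,390 → use Q = 2,390 at tier-2 price)
TC(tier 1 (EOQ₁), Q≈1,214.8) = $4,069,165.85
TC(tier 2, Q≈2,390.0) = $4,063,911.93
Minimum at tier 2: $4,063,911.93

$4,063,911.93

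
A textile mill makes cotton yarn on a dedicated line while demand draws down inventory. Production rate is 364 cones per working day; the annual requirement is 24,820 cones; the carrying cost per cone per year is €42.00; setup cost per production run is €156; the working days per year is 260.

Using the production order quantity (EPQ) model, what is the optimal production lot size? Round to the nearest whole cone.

500 cones

Daily demand d = 24,820/260 = 95.462; p = 364; 1 − d/p = 0.73774
EPQ = √(2DS / (H(1 − d/p)))
    = √(2 × 24,820 × 156 / (42 × 0.73774)) ≈ 499.92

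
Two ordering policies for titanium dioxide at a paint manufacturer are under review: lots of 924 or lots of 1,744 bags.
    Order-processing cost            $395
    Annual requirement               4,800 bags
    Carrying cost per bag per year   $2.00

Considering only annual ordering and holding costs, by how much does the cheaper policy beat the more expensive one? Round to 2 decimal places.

$144.79

For each Q, cost = (D/Q)·S + (Q/2)·H.
TC(924) = (4,800/924)×395 + (924/2)×2 = $2,975.95
TC(1,744) = (4,800/1,744)×395 + (1,744/2)×2 = $2,831.16
|ΔTC| = |$2,975.95 − $2,831.16| = $144.79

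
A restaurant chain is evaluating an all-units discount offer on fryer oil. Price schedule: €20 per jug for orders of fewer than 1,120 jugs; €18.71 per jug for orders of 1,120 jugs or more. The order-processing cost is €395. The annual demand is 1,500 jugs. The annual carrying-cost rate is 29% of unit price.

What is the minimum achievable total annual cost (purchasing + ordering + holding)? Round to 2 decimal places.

H₁ = 29%×€20 = €5.8000;  H₂ = 29%×€18.71 = €5.4259
EOQ₁ = √(2×1,500×395/5.8000) = 452.01  (< 1,120, feasible at tier 1)
EOQ₂ = √(2×1,500×395/5.4259) = 467.33  (< 1,120 → use Q = 1,120 at tier-2 price)
TC(tier 1 (EOQ₁), Q≈452.0) = €32,621.64
TC(tier 2, Q≈1,120.0) = €31,632.52
Minimum at tier 2: €31,632.52

€31,632.52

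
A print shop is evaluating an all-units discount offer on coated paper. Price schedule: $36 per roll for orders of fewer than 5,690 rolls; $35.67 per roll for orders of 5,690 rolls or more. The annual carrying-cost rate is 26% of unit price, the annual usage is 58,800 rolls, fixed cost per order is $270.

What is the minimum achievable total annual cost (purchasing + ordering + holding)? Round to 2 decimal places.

H₁ = 26%×$36 = $9.3600;  H₂ = 26%×$35.67 = $9.2742
EOQ₁ = √(2×58,800×270/9.3600) = 1,841.82  (< 5,690, feasible at tier 1)
EOQ₂ = √(2×58,800×270/9.2742) = 1,850.32  (< 5,690 → use Q = 5,690 at tier-2 price)
TC(tier 1 (EOQ₁), Q≈1,841.8) = $2,134,039.45
TC(tier 2, Q≈5,690.0) = $2,126,571.26
Minimum at tier 2: $2,126,571.26

$2,126,571.26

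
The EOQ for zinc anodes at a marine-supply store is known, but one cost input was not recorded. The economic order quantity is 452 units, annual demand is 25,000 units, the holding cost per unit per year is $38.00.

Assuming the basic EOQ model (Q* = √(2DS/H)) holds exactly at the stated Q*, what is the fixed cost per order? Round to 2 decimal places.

From Q* = √(2DS/H) ⇒ Q*² = 2DS/H.
S = Q²H / (2D) = 452² × 38 / (2 × 25,000) = 155.2710

$155.27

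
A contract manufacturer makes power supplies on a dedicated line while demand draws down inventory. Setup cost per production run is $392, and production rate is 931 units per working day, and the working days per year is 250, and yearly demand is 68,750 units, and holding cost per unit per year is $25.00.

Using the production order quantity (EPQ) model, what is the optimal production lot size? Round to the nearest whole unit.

d = 68,750/250 = 275.0000 units/day;  effective holding cost H(1 − d/p) = 25·(1 − 275.0000/931) = 17.61547
Q* = √(2DS / H_eff) = √(2·68,750·392 / 17.61547) ≈ 1,749.23

1,749 units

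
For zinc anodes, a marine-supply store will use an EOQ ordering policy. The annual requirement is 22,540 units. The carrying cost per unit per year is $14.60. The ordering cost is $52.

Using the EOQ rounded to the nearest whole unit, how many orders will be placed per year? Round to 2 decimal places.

EOQ = √(2DS/H) = √(2 × 22,540 × 52 / 14.6)
    = √(160,558.90) ≈ 400.70 → Q = 401
N = D/Q = 22,540/401 ≈ 56.209 orders/yr

56.21 orders per year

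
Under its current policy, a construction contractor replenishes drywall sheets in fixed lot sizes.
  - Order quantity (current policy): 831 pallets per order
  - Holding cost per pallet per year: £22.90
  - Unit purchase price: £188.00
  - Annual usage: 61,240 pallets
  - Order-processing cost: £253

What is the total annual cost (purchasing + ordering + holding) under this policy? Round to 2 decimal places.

£11,541,279.62

Ordering: D/Q × S = 61,240/831 × £253 = £18,644.67
Holding:  Q/2 × H = 831/2 × £22.9 = £9,514.95
Purchase cost = D·C = 61,240 × 188 = £11,513,120.00
Total = £18,644.67 + £9,514.95 + £11,513,120.00 = £11,541,279.62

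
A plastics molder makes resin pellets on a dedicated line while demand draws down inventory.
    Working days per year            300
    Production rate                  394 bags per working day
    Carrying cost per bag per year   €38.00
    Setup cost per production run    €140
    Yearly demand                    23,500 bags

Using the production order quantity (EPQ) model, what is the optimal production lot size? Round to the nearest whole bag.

465 bags

Daily demand d = 23,500/300 = 78.333; p = 394; 1 − d/p = 0.80118
EPQ = √(2DS / (H(1 − d/p)))
    = √(2 × 23,500 × 140 / (38 × 0.80118)) ≈ 464.90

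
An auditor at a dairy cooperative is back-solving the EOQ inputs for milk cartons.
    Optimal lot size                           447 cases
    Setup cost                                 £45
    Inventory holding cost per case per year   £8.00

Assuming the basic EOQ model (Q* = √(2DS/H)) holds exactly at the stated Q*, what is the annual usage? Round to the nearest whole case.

EOQ relation: Q² = 2DS/H, so rearrange for the unknown.
D = Q²H / (2S) = 447² × 8 / (2 × 45) = 17,760.80

17,761 cases per year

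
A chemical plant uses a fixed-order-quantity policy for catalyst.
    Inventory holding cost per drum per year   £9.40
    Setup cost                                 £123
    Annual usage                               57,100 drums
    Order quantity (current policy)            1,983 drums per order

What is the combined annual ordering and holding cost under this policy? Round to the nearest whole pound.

Ordering: D/Q × S = 57,100/1,983 × £123 = £3,541.75
Holding:  Q/2 × H = 1,983/2 × £9.4 = £9,320.10
Total = £3,541.75 + £9,320.10 = £12,861.85

£12,862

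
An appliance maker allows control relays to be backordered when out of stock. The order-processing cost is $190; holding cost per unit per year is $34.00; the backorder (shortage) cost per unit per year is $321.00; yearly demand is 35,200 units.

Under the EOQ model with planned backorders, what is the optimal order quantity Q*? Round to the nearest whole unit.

Q* = √(2DS/H) · √((H + b)/b)
   = √(2 × 35,200 × 190 / 34) · √((34 + 321) / 321)
   = 627.225 × 1.0516 ≈ 659.61

660 units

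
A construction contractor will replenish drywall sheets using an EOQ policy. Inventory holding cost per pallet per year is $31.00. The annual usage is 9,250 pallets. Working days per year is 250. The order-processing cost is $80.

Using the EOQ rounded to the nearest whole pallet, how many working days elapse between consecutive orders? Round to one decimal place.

5.9 days

Optimal lot size Q* = (2 × 9,250 × $80 / $31)^½ ≈ 218.50 → Q = 218 pallets
T = Q/D × 250 days = 218/9,250 × 250 = 5.892 days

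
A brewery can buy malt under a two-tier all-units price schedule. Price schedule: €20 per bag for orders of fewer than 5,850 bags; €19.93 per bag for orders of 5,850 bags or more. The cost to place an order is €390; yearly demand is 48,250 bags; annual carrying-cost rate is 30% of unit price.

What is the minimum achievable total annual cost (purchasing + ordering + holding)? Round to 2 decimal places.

H₁ = 30%×€20 = €6.0000;  H₂ = 30%×€19.93 = €5.9790
EOQ₁ = √(2×48,250×390/6.0000) = 2,504.50  (< 5,850, feasible at tier 1)
EOQ₂ = √(2×48,250×390/5.9790) = 2,508.89  (< 5,850 → use Q = 5,850 at tier-2 price)
TC(tier 1 (EOQ₁), Q≈2,504.5) = €980,026.98
TC(tier 2, Q≈5,850.0) = €982,327.74
Minimum at tier 1 (EOQ₁): €980,026.98

€980,026.98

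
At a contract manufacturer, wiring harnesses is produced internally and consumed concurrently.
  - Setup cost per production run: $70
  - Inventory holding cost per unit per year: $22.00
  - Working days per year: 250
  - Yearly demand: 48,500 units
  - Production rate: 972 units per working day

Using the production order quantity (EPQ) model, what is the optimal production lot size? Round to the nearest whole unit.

621 units

Daily demand d = 48,500/250 = 194.000; p = 972; 1 − d/p = 0.80041
EPQ = √(2DS / (H(1 − d/p)))
    = √(2 × 48,500 × 70 / (22 × 0.80041)) ≈ 620.96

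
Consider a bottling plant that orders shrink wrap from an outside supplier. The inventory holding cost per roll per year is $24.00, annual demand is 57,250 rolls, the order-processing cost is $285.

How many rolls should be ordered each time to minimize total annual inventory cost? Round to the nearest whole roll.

1,166 rolls

Q* = √(2·D·S / H) = √(2·57,250·285 / 24) = √1,359,687.5 ≈ 1,166.06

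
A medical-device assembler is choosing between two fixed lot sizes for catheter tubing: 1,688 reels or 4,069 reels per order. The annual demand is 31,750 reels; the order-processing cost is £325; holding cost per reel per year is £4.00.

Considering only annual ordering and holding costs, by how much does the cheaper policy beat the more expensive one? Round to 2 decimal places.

For each Q, cost = (D/Q)·S + (Q/2)·H.
TC(1,688) = (31,750/1,688)×325 + (1,688/2)×4 = £9,489.00
TC(4,069) = (31,750/4,069)×325 + (4,069/2)×4 = £10,673.94
Cheaper: Q = 1,688.  Difference = £1,184.94

£1,184.94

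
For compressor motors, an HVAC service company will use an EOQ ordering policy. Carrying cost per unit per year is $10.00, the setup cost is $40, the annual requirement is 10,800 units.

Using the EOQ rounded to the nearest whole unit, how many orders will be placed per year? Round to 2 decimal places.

Q* = √(2·D·S / H) = √(2·10,800·40 / 10) = √86,400.0 ≈ 293.94 → Q = 294
Orders per year = D/Q = 10,800 / 294 = 36.735

36.73 orders per year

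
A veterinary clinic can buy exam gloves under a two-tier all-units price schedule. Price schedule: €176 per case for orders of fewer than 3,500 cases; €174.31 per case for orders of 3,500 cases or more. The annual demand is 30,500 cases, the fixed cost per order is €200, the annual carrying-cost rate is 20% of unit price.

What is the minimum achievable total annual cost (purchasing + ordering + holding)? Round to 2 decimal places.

€5,379,206.36

H₁ = 20%×€176 = €35.2000;  H₂ = 20%×€174.31 = €34.8620
EOQ₁ = √(2×30,500×200/35.2000) = 588.72  (< 3,500, feasible at tier 1)
EOQ₂ = √(2×30,500×200/34.8620) = 591.57  (< 3,500 → use Q = 3,500 at tier-2 price)
TC(tier 1 (EOQ₁), Q≈588.7) = €5,388,722.93
TC(tier 2, Q≈3,500.0) = €5,379,206.36
Minimum at tier 2: €5,379,206.36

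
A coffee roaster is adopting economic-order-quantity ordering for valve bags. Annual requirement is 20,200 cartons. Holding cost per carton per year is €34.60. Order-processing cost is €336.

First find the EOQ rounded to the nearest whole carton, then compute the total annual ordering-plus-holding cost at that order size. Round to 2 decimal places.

€21,671.97

Optimal lot size Q* = (2 × 20,200 × €336 / €34.6)^½ ≈ 626.36 → Q = 626 cartons
Ordering: D/Q × S = 20,200/626 × €336 = €10,842.17
Holding:  Q/2 × H = 626/2 × €34.6 = €10,829.80
Total = €10,842.17 + €10,829.80 = €21,671.97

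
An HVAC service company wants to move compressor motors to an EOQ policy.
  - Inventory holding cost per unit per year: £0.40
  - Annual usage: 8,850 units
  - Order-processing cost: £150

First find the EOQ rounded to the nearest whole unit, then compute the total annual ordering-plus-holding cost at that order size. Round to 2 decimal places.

Q* = √(2·D·S / H) = √(2·8,850·150 / 0.4) = √6,637,500.0 ≈ 2,576.33 → Q = 2,576 units
Annual ordering cost = (D/Q)·S = (8,850/2,576) × 150 = £515.33
Annual holding cost  = (Q/2)·H = (2,576/2) × 0.4 = £515.20
Total = £515.33 + £515.20 = £1,030.53

£1,030.53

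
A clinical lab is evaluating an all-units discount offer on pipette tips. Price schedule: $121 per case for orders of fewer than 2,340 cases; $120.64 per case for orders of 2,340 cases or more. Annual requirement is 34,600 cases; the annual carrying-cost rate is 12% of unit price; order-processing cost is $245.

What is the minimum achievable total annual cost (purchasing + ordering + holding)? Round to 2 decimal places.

$4,194,704.51

H₁ = 12%×$121 = $14.5200;  H₂ = 12%×$120.64 = $14.4768
EOQ₁ = √(2×34,600×245/14.5200) = 1,080.57  (< 2,340, feasible at tier 1)
EOQ₂ = √(2×34,600×245/14.4768) = 1,082.18  (< 2,340 → use Q = 2,340 at tier-2 price)
TC(tier 1 (EOQ₁), Q≈1,080.6) = $4,202,289.87
TC(tier 2, Q≈2,340.0) = $4,194,704.51
Minimum at tier 2: $4,194,704.51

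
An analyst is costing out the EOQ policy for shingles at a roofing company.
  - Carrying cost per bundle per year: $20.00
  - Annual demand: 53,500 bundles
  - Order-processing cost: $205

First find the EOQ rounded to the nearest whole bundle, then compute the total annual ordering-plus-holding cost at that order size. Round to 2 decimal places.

Optimal lot size Q* = (2 × 53,500 × $205 / $20)^½ ≈ 1,047.26 → Q = 1,047 bundles
Ordering: D/Q × S = 53,500/1,047 × $205 = $10,475.17
Holding:  Q/2 × H = 1,047/2 × $20 = $10,470.00
Total = $10,475.17 + $10,470.00 = $20,945.17

$20,945.17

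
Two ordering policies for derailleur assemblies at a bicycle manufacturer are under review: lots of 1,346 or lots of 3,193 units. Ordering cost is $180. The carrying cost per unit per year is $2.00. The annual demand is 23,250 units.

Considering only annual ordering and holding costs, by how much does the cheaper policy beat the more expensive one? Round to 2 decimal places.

$48.47

For each Q, cost = (D/Q)·S + (Q/2)·H.
TC(1,346) = (23,250/1,346)×180 + (1,346/2)×2 = $4,455.21
TC(3,193) = (23,250/3,193)×180 + (3,193/2)×2 = $4,503.68
|ΔTC| = |$4,455.21 − $4,503.68| = $48.47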